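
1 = 1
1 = 1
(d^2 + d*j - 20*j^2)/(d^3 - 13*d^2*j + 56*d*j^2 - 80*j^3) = (d + 5*j)/(d^2 - 9*d*j + 20*j^2)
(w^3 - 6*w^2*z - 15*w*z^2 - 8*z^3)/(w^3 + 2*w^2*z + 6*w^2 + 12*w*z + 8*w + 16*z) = (w^3 - 6*w^2*z - 15*w*z^2 - 8*z^3)/(w^3 + 2*w^2*z + 6*w^2 + 12*w*z + 8*w + 16*z)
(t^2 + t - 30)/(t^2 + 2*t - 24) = (t - 5)/(t - 4)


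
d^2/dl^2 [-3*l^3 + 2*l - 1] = -18*l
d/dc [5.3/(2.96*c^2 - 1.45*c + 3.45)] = (7.685 - 31.376*c)/(2.96*c^2 - 1.45*c + 3.45)^2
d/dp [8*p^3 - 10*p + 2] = 24*p^2 - 10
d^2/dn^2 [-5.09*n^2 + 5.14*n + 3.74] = -10.1800000000000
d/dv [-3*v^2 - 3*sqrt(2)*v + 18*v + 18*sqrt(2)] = -6*v - 3*sqrt(2) + 18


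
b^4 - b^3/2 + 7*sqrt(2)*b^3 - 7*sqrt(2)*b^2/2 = b^2*(b - 1/2)*(b + 7*sqrt(2))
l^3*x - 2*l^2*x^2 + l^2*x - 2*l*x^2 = l*(l - 2*x)*(l*x + x)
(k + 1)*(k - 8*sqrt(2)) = k^2 - 8*sqrt(2)*k + k - 8*sqrt(2)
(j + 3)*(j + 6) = j^2 + 9*j + 18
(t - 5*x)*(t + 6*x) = t^2 + t*x - 30*x^2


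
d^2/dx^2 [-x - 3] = 0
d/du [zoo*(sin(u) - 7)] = zoo*cos(u)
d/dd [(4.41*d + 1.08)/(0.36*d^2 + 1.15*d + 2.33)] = (-1.5876*d^2 - 0.777600000000001*d + 9.0333)/(0.1296*d^4 + 0.828*d^3 + 3.0001*d^2 + 5.359*d + 5.4289)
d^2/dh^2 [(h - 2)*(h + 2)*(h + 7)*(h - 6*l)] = 12*h^2 - 36*h*l + 42*h - 84*l - 8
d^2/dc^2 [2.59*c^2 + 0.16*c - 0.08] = 5.18000000000000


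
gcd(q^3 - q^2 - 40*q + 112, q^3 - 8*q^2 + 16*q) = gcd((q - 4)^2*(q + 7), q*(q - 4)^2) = q^2 - 8*q + 16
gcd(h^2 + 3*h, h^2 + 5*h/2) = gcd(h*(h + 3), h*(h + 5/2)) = h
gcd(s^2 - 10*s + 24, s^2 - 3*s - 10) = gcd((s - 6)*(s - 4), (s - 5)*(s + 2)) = 1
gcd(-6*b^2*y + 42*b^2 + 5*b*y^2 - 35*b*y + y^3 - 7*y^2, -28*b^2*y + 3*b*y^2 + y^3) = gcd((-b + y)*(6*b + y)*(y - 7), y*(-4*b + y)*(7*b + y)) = 1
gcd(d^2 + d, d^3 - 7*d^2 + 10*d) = d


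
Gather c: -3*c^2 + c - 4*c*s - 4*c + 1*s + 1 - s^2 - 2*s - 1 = -3*c^2 + c*(-4*s - 3) - s^2 - s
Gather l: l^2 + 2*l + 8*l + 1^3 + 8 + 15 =l^2 + 10*l + 24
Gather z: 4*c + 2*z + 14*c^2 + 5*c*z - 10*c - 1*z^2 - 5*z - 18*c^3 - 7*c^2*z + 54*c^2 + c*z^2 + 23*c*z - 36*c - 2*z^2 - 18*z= -18*c^3 + 68*c^2 - 42*c + z^2*(c - 3) + z*(-7*c^2 + 28*c - 21)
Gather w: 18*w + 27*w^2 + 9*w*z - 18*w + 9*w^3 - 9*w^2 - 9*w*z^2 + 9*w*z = 9*w^3 + 18*w^2 + w*(-9*z^2 + 18*z)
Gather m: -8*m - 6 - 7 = -8*m - 13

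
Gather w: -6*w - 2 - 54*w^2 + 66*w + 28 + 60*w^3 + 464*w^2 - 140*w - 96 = 60*w^3 + 410*w^2 - 80*w - 70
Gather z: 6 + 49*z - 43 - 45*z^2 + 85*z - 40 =-45*z^2 + 134*z - 77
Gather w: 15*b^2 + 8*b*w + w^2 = 15*b^2 + 8*b*w + w^2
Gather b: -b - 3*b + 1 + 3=4 - 4*b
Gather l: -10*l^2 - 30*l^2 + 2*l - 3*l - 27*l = -40*l^2 - 28*l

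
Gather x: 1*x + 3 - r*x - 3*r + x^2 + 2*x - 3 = -3*r + x^2 + x*(3 - r)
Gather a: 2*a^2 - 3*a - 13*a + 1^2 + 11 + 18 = 2*a^2 - 16*a + 30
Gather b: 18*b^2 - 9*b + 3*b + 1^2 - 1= 18*b^2 - 6*b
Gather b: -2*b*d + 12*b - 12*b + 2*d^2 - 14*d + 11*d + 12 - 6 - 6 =-2*b*d + 2*d^2 - 3*d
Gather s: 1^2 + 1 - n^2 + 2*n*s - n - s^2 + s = -n^2 - n - s^2 + s*(2*n + 1) + 2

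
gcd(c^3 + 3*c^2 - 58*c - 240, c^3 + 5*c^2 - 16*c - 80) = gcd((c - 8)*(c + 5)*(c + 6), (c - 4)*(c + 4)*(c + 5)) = c + 5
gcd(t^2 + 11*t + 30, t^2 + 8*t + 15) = t + 5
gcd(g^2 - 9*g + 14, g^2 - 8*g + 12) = g - 2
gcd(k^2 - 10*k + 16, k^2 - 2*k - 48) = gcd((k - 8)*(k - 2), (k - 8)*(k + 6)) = k - 8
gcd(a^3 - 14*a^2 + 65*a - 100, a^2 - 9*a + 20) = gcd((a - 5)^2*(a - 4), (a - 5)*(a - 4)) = a^2 - 9*a + 20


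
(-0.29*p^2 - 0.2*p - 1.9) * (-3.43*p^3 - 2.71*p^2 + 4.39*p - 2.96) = 0.9947*p^5 + 1.4719*p^4 + 5.7859*p^3 + 5.1294*p^2 - 7.749*p + 5.624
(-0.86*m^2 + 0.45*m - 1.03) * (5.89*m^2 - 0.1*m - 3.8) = -5.0654*m^4 + 2.7365*m^3 - 2.8437*m^2 - 1.607*m + 3.914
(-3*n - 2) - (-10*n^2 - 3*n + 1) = 10*n^2 - 3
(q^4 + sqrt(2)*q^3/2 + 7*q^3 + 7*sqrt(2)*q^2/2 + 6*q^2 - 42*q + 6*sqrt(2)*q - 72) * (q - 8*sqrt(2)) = q^5 - 15*sqrt(2)*q^4/2 + 7*q^4 - 105*sqrt(2)*q^3/2 - 2*q^3 - 98*q^2 - 42*sqrt(2)*q^2 - 168*q + 336*sqrt(2)*q + 576*sqrt(2)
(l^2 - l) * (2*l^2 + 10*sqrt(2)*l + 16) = 2*l^4 - 2*l^3 + 10*sqrt(2)*l^3 - 10*sqrt(2)*l^2 + 16*l^2 - 16*l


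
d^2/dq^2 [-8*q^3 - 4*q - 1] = -48*q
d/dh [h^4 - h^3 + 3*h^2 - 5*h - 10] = 4*h^3 - 3*h^2 + 6*h - 5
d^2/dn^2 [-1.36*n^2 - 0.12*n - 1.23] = -2.72000000000000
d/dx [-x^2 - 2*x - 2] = -2*x - 2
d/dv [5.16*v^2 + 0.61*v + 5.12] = 10.32*v + 0.61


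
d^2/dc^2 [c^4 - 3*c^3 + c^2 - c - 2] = 12*c^2 - 18*c + 2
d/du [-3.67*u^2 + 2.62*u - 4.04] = 2.62 - 7.34*u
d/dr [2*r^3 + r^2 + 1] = 2*r*(3*r + 1)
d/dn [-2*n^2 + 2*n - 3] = 2 - 4*n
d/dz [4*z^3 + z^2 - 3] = 2*z*(6*z + 1)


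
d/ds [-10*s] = -10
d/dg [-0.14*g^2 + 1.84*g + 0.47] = 1.84 - 0.28*g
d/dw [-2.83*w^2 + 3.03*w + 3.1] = 3.03 - 5.66*w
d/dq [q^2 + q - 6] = 2*q + 1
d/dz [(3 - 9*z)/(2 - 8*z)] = 3/(2*(4*z - 1)^2)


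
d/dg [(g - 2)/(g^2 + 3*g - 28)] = (g^2 + 3*g - (g - 2)*(2*g + 3) - 28)/(g^2 + 3*g - 28)^2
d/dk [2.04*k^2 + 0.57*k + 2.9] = 4.08*k + 0.57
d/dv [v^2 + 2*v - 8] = 2*v + 2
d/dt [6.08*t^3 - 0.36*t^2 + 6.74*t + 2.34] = 18.24*t^2 - 0.72*t + 6.74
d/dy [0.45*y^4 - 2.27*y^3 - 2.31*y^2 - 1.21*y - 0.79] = 1.8*y^3 - 6.81*y^2 - 4.62*y - 1.21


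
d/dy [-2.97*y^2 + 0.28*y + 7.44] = 0.28 - 5.94*y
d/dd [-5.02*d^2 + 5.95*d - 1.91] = 5.95 - 10.04*d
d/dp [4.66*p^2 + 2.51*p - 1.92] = 9.32*p + 2.51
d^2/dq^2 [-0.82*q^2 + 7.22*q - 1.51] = -1.64000000000000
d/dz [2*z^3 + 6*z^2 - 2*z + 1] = 6*z^2 + 12*z - 2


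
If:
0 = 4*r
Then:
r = 0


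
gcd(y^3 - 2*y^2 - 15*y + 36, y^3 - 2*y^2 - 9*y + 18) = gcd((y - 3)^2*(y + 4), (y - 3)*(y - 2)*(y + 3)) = y - 3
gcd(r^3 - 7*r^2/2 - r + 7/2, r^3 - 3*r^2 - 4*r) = r + 1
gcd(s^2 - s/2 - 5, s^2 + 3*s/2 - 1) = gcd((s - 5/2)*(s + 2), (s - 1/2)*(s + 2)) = s + 2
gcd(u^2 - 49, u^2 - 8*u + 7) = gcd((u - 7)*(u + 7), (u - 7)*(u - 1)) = u - 7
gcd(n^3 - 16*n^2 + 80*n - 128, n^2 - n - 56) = n - 8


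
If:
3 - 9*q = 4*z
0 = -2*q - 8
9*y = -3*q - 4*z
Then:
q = -4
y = -3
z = 39/4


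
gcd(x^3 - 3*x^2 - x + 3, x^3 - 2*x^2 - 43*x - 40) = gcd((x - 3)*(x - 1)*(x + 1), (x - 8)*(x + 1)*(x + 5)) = x + 1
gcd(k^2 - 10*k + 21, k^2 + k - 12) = k - 3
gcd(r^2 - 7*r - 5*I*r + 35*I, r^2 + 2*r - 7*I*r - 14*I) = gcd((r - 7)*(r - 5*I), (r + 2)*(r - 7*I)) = 1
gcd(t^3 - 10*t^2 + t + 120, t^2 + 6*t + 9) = t + 3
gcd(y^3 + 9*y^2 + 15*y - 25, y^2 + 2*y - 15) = y + 5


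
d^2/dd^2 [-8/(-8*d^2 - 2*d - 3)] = 64*(-16*d^2 - 4*d + (8*d + 1)^2 - 6)/(8*d^2 + 2*d + 3)^3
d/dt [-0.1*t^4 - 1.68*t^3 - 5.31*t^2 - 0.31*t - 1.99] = -0.4*t^3 - 5.04*t^2 - 10.62*t - 0.31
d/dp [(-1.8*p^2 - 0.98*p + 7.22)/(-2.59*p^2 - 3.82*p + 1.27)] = (4.3378*p^2 + 32.8276*p + 26.3358)/(6.7081*p^4 + 19.7876*p^3 + 8.0138*p^2 - 9.7028*p + 1.6129)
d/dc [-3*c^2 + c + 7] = 1 - 6*c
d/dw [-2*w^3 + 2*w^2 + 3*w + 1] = -6*w^2 + 4*w + 3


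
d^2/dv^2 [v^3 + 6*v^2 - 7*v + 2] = 6*v + 12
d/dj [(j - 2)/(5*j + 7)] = 17/(5*j + 7)^2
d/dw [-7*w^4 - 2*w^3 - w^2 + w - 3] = -28*w^3 - 6*w^2 - 2*w + 1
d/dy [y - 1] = 1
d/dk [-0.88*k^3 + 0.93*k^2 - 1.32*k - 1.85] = -2.64*k^2 + 1.86*k - 1.32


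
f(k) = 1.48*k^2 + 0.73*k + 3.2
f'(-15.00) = -43.67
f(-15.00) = 325.25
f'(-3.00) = -8.15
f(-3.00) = 14.33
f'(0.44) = 2.03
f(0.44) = 3.81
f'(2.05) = 6.80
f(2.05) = 10.92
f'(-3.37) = -9.25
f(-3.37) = 17.55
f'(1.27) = 4.49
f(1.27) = 6.51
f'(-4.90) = -13.77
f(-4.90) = 35.16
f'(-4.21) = -11.73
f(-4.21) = 26.36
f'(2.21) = 7.27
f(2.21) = 12.04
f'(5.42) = 16.77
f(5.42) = 50.63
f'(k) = 2.96*k + 0.73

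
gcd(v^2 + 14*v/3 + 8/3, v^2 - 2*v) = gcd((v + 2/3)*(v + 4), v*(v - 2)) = 1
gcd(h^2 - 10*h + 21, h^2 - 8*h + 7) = h - 7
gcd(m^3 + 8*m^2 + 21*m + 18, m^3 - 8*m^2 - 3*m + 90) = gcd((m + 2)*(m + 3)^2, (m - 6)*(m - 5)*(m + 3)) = m + 3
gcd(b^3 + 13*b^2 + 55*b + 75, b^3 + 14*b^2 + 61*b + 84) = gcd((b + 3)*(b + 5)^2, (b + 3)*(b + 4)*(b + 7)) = b + 3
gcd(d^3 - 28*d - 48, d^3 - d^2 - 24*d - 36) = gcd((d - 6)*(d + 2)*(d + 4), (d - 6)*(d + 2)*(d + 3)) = d^2 - 4*d - 12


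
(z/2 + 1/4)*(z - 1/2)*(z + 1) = z^3/2 + z^2/2 - z/8 - 1/8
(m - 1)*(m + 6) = m^2 + 5*m - 6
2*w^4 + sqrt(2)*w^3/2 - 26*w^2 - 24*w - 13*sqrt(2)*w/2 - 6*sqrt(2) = (w - 4)*(w + 3)*(sqrt(2)*w + 1/2)*(sqrt(2)*w + sqrt(2))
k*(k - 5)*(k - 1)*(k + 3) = k^4 - 3*k^3 - 13*k^2 + 15*k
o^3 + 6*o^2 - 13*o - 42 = (o - 3)*(o + 2)*(o + 7)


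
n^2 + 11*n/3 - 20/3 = (n - 4/3)*(n + 5)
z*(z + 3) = z^2 + 3*z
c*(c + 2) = c^2 + 2*c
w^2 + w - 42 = (w - 6)*(w + 7)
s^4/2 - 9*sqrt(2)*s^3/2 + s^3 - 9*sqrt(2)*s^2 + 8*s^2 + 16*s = s*(s/2 + 1)*(s - 8*sqrt(2))*(s - sqrt(2))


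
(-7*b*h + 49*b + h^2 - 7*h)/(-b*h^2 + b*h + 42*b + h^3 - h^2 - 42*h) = (7*b - h)/(b*h + 6*b - h^2 - 6*h)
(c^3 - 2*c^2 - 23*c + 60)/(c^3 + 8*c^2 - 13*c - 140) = (c - 3)/(c + 7)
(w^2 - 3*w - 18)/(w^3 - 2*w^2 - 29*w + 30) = (w + 3)/(w^2 + 4*w - 5)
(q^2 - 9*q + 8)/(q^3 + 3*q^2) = (q^2 - 9*q + 8)/(q^2*(q + 3))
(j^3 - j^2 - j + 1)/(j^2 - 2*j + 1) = j + 1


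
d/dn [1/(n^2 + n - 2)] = (-2*n - 1)/(n^2 + n - 2)^2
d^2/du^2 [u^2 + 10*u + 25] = 2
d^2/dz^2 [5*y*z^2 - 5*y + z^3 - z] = 10*y + 6*z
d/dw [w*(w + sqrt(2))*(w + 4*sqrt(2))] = 3*w^2 + 10*sqrt(2)*w + 8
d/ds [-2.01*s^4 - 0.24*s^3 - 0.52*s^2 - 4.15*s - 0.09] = -8.04*s^3 - 0.72*s^2 - 1.04*s - 4.15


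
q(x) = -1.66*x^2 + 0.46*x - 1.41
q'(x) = 0.46 - 3.32*x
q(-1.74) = -7.24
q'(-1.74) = 6.24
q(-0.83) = -2.94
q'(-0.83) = 3.22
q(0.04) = -1.39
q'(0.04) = 0.33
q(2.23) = -8.64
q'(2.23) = -6.94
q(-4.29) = -33.93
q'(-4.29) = 14.70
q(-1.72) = -7.11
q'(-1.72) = 6.17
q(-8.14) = -115.15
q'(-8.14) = 27.48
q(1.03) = -2.70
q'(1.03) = -2.96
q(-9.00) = -140.01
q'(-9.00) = 30.34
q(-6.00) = -63.93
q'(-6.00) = 20.38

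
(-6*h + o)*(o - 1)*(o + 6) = -6*h*o^2 - 30*h*o + 36*h + o^3 + 5*o^2 - 6*o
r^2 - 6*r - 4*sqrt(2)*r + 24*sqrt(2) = (r - 6)*(r - 4*sqrt(2))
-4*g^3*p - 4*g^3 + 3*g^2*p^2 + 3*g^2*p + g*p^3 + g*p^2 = (-g + p)*(4*g + p)*(g*p + g)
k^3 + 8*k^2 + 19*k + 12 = (k + 1)*(k + 3)*(k + 4)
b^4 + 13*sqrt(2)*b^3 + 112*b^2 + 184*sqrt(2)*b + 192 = (b + sqrt(2))*(b + 2*sqrt(2))*(b + 4*sqrt(2))*(b + 6*sqrt(2))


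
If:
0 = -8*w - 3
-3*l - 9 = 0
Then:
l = -3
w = -3/8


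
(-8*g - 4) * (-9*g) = 72*g^2 + 36*g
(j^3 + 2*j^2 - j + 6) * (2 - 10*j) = -10*j^4 - 18*j^3 + 14*j^2 - 62*j + 12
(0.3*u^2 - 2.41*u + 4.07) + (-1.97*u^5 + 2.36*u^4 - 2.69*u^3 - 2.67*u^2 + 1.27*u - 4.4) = -1.97*u^5 + 2.36*u^4 - 2.69*u^3 - 2.37*u^2 - 1.14*u - 0.33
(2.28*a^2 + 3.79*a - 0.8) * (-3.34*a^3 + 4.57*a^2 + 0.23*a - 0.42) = -7.6152*a^5 - 2.239*a^4 + 20.5167*a^3 - 3.7419*a^2 - 1.7758*a + 0.336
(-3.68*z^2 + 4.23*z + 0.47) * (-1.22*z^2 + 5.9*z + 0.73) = 4.4896*z^4 - 26.8726*z^3 + 21.6972*z^2 + 5.8609*z + 0.3431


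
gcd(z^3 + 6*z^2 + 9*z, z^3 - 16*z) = z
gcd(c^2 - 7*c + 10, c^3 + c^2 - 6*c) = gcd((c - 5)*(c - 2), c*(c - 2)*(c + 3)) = c - 2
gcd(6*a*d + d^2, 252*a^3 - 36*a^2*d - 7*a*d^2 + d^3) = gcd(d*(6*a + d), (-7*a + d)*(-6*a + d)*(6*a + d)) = 6*a + d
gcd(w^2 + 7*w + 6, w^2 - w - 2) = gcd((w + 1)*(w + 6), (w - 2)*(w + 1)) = w + 1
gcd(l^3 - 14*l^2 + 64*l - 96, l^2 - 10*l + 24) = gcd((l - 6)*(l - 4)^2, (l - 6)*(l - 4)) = l^2 - 10*l + 24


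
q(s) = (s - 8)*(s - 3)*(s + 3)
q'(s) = (s - 8)*(s - 3) + (s - 8)*(s + 3) + (s - 3)*(s + 3) = 3*s^2 - 16*s - 9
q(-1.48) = 64.56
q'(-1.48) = 21.25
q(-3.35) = -25.23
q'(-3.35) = 78.27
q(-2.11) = 45.98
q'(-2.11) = 38.12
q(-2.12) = 45.60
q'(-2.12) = 38.40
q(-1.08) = 71.13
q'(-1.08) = 11.78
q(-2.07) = 47.48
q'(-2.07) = 36.97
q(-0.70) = 74.04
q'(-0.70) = 3.67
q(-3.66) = -51.25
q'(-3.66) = 89.75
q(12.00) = 540.00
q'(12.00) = 231.00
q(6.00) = -54.00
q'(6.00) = 3.00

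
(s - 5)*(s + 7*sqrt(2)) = s^2 - 5*s + 7*sqrt(2)*s - 35*sqrt(2)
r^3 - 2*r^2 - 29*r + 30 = (r - 6)*(r - 1)*(r + 5)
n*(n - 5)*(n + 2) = n^3 - 3*n^2 - 10*n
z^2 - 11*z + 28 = (z - 7)*(z - 4)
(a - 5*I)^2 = a^2 - 10*I*a - 25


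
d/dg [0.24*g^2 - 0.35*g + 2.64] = 0.48*g - 0.35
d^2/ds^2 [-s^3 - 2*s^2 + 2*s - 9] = -6*s - 4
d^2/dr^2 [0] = 0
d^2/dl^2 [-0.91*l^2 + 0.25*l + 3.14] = -1.82000000000000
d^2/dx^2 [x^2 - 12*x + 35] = 2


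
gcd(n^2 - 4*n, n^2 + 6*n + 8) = 1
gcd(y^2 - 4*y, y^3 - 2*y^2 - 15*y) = y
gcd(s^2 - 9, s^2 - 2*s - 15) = s + 3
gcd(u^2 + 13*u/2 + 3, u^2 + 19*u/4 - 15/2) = u + 6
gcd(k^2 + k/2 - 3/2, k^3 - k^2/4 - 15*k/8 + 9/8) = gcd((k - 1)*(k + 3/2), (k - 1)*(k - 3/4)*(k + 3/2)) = k^2 + k/2 - 3/2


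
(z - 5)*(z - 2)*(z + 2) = z^3 - 5*z^2 - 4*z + 20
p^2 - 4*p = p*(p - 4)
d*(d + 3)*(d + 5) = d^3 + 8*d^2 + 15*d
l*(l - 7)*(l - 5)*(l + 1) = l^4 - 11*l^3 + 23*l^2 + 35*l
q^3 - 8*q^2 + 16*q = q*(q - 4)^2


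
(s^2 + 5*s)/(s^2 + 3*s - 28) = s*(s + 5)/(s^2 + 3*s - 28)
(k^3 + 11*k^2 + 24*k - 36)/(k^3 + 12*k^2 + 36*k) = (k - 1)/k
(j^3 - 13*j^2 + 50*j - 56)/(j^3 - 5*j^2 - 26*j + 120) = (j^2 - 9*j + 14)/(j^2 - j - 30)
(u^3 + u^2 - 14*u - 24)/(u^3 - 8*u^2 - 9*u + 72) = (u^2 - 2*u - 8)/(u^2 - 11*u + 24)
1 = 1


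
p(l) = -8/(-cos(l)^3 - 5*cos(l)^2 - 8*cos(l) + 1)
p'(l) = -8*(-3*sin(l)*cos(l)^2 - 10*sin(l)*cos(l) - 8*sin(l))/(-cos(l)^3 - 5*cos(l)^2 - 8*cos(l) + 1)^2 = 8*(3*cos(l)^2 + 10*cos(l) + 8)*sin(l)/(cos(l)^3 + 5*cos(l)^2 + 8*cos(l) - 1)^2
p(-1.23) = 3.52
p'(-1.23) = -17.09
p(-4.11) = -1.95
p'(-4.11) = 1.29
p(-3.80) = -1.70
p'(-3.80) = 0.44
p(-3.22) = -1.60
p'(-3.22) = 0.03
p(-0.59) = 0.83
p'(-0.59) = -0.87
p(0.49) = 0.75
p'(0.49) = 0.64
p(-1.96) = -2.37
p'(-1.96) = -3.02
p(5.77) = 0.77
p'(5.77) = -0.69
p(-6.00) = 0.66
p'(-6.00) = 0.31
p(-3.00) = -1.60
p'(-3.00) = -0.05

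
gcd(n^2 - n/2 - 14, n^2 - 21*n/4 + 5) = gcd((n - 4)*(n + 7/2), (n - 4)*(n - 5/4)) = n - 4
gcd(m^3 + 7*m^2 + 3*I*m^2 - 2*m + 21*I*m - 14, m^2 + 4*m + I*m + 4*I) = m + I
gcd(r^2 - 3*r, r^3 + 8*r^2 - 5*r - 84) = r - 3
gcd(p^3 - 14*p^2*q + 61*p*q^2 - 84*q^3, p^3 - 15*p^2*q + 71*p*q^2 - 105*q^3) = p^2 - 10*p*q + 21*q^2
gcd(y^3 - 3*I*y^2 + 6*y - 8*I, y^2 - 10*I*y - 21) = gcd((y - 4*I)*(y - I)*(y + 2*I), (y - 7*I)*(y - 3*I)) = 1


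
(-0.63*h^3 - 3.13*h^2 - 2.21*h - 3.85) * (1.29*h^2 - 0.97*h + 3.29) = -0.8127*h^5 - 3.4266*h^4 - 1.8875*h^3 - 13.1205*h^2 - 3.5364*h - 12.6665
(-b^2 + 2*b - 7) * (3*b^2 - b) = -3*b^4 + 7*b^3 - 23*b^2 + 7*b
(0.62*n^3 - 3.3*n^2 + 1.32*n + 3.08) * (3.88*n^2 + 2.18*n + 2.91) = 2.4056*n^5 - 11.4524*n^4 - 0.2682*n^3 + 5.225*n^2 + 10.5556*n + 8.9628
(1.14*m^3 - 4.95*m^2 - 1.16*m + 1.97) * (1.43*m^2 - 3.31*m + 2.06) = 1.6302*m^5 - 10.8519*m^4 + 17.0741*m^3 - 3.5403*m^2 - 8.9103*m + 4.0582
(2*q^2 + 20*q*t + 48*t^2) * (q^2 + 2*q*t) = 2*q^4 + 24*q^3*t + 88*q^2*t^2 + 96*q*t^3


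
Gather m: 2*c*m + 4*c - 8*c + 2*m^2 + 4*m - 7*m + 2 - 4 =-4*c + 2*m^2 + m*(2*c - 3) - 2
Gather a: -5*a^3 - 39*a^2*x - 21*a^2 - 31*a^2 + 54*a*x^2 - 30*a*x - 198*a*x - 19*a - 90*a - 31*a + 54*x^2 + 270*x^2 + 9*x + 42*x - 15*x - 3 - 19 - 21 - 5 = -5*a^3 + a^2*(-39*x - 52) + a*(54*x^2 - 228*x - 140) + 324*x^2 + 36*x - 48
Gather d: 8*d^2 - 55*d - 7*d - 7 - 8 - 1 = 8*d^2 - 62*d - 16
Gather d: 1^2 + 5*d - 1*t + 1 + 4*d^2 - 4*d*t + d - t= 4*d^2 + d*(6 - 4*t) - 2*t + 2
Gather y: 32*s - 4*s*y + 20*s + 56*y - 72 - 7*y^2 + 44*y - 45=52*s - 7*y^2 + y*(100 - 4*s) - 117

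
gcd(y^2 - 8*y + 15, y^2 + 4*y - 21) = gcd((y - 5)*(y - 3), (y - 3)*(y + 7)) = y - 3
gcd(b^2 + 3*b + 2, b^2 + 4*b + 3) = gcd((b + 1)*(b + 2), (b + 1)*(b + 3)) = b + 1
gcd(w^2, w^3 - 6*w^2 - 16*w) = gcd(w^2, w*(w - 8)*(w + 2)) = w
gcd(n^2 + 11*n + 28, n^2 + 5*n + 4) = n + 4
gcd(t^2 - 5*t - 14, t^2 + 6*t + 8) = t + 2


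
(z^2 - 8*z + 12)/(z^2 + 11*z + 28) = (z^2 - 8*z + 12)/(z^2 + 11*z + 28)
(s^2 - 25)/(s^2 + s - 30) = (s + 5)/(s + 6)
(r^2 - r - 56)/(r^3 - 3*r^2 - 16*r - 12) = (-r^2 + r + 56)/(-r^3 + 3*r^2 + 16*r + 12)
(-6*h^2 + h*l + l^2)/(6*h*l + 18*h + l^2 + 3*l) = (-6*h^2 + h*l + l^2)/(6*h*l + 18*h + l^2 + 3*l)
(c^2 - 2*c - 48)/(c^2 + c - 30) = (c - 8)/(c - 5)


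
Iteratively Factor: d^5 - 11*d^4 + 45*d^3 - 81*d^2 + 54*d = (d - 3)*(d^4 - 8*d^3 + 21*d^2 - 18*d) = (d - 3)*(d - 2)*(d^3 - 6*d^2 + 9*d) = (d - 3)^2*(d - 2)*(d^2 - 3*d) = d*(d - 3)^2*(d - 2)*(d - 3)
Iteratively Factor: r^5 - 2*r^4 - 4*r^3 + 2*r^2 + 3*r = (r + 1)*(r^4 - 3*r^3 - r^2 + 3*r) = (r - 1)*(r + 1)*(r^3 - 2*r^2 - 3*r) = (r - 3)*(r - 1)*(r + 1)*(r^2 + r) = (r - 3)*(r - 1)*(r + 1)^2*(r)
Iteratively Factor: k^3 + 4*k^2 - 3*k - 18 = (k + 3)*(k^2 + k - 6) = (k - 2)*(k + 3)*(k + 3)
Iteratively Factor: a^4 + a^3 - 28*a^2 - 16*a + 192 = (a - 4)*(a^3 + 5*a^2 - 8*a - 48) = (a - 4)*(a + 4)*(a^2 + a - 12) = (a - 4)*(a + 4)^2*(a - 3)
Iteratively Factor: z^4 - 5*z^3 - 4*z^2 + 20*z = (z - 2)*(z^3 - 3*z^2 - 10*z) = (z - 5)*(z - 2)*(z^2 + 2*z) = (z - 5)*(z - 2)*(z + 2)*(z)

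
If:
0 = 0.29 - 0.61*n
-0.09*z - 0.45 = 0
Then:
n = 0.48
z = -5.00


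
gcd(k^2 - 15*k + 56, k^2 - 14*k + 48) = k - 8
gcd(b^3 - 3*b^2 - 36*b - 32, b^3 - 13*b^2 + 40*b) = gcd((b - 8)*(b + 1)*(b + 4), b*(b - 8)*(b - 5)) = b - 8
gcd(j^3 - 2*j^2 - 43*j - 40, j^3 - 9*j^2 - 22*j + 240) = j^2 - 3*j - 40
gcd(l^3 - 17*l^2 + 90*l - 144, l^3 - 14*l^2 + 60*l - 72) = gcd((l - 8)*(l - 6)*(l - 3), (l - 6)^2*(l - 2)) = l - 6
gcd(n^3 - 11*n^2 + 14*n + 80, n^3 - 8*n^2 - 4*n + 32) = n^2 - 6*n - 16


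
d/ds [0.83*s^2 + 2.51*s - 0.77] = 1.66*s + 2.51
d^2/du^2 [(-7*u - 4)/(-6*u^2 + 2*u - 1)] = 4*(2*(6*u - 1)^2*(7*u + 4) - (63*u + 5)*(6*u^2 - 2*u + 1))/(6*u^2 - 2*u + 1)^3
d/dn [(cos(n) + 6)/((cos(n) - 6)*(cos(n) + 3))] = (cos(n) + 12)*sin(n)*cos(n)/((cos(n) - 6)^2*(cos(n) + 3)^2)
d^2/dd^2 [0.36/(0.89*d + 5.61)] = 0.570312/(0.89*d + 5.61)^3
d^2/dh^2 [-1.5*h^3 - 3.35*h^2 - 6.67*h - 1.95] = -9.0*h - 6.7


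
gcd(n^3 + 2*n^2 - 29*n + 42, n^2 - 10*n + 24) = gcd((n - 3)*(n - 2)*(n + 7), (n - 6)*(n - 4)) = 1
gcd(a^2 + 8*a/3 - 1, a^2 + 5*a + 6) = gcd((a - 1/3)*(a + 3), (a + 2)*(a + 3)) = a + 3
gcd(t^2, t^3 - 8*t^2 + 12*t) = t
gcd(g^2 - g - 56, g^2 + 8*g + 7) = g + 7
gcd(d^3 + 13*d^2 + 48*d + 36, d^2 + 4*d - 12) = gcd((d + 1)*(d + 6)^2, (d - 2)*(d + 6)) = d + 6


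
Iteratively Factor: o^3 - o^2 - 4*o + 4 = (o - 1)*(o^2 - 4) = (o - 1)*(o + 2)*(o - 2)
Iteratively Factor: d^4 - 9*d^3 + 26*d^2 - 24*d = (d - 3)*(d^3 - 6*d^2 + 8*d) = (d - 3)*(d - 2)*(d^2 - 4*d) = d*(d - 3)*(d - 2)*(d - 4)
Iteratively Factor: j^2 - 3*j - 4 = (j + 1)*(j - 4)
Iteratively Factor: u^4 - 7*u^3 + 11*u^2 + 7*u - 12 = (u + 1)*(u^3 - 8*u^2 + 19*u - 12) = (u - 1)*(u + 1)*(u^2 - 7*u + 12) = (u - 3)*(u - 1)*(u + 1)*(u - 4)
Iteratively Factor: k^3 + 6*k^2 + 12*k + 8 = (k + 2)*(k^2 + 4*k + 4) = (k + 2)^2*(k + 2)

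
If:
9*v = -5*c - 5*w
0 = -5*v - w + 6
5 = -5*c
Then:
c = -1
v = 25/16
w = -29/16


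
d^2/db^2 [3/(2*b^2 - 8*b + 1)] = 12*(-2*b^2 + 8*b + 8*(b - 2)^2 - 1)/(2*b^2 - 8*b + 1)^3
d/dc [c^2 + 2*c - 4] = 2*c + 2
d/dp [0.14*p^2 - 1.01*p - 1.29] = 0.28*p - 1.01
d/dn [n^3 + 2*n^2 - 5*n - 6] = 3*n^2 + 4*n - 5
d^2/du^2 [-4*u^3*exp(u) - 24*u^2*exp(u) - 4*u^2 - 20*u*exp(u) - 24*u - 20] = -4*u^3*exp(u) - 48*u^2*exp(u) - 140*u*exp(u) - 88*exp(u) - 8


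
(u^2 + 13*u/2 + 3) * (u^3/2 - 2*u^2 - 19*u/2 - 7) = u^5/2 + 5*u^4/4 - 21*u^3 - 299*u^2/4 - 74*u - 21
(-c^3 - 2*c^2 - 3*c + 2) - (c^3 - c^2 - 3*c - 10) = -2*c^3 - c^2 + 12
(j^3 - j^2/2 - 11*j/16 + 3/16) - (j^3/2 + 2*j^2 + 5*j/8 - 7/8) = j^3/2 - 5*j^2/2 - 21*j/16 + 17/16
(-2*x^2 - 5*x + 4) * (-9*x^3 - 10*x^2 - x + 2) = 18*x^5 + 65*x^4 + 16*x^3 - 39*x^2 - 14*x + 8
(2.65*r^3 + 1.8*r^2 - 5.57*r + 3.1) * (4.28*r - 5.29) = 11.342*r^4 - 6.3145*r^3 - 33.3616*r^2 + 42.7333*r - 16.399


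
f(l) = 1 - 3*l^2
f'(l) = -6*l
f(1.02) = -2.12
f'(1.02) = -6.12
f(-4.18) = -51.42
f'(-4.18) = 25.08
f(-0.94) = -1.65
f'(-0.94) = 5.64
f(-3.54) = -36.59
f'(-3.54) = 21.24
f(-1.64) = -7.07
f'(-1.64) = 9.84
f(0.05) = 0.99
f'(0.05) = -0.30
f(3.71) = -40.29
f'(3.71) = -22.26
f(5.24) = -81.37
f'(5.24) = -31.44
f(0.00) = 1.00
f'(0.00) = 0.00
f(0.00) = 1.00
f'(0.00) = 0.00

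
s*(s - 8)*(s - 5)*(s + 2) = s^4 - 11*s^3 + 14*s^2 + 80*s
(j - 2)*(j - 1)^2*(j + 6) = j^4 + 2*j^3 - 19*j^2 + 28*j - 12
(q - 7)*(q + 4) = q^2 - 3*q - 28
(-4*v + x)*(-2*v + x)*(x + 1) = 8*v^2*x + 8*v^2 - 6*v*x^2 - 6*v*x + x^3 + x^2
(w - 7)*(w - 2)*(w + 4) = w^3 - 5*w^2 - 22*w + 56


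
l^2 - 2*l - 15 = (l - 5)*(l + 3)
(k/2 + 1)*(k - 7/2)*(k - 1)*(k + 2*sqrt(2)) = k^4/2 - 5*k^3/4 + sqrt(2)*k^3 - 5*sqrt(2)*k^2/2 - 11*k^2/4 - 11*sqrt(2)*k/2 + 7*k/2 + 7*sqrt(2)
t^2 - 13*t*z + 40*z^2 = (t - 8*z)*(t - 5*z)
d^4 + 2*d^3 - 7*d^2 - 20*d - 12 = (d - 3)*(d + 1)*(d + 2)^2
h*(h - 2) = h^2 - 2*h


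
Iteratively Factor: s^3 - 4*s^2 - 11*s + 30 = (s - 5)*(s^2 + s - 6) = (s - 5)*(s + 3)*(s - 2)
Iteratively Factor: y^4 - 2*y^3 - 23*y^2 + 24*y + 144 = (y + 3)*(y^3 - 5*y^2 - 8*y + 48) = (y - 4)*(y + 3)*(y^2 - y - 12) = (y - 4)^2*(y + 3)*(y + 3)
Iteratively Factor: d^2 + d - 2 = (d + 2)*(d - 1)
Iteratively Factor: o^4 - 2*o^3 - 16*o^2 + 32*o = (o)*(o^3 - 2*o^2 - 16*o + 32) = o*(o - 2)*(o^2 - 16) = o*(o - 2)*(o + 4)*(o - 4)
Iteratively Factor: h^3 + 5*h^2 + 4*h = (h + 1)*(h^2 + 4*h) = h*(h + 1)*(h + 4)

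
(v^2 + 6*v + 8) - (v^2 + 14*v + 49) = -8*v - 41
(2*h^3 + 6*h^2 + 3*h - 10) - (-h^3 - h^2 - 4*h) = 3*h^3 + 7*h^2 + 7*h - 10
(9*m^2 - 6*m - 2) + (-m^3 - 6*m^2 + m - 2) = -m^3 + 3*m^2 - 5*m - 4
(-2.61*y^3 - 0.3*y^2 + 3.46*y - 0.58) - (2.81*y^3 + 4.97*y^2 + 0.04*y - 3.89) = -5.42*y^3 - 5.27*y^2 + 3.42*y + 3.31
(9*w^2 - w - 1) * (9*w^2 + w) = 81*w^4 - 10*w^2 - w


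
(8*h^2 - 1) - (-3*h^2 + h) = 11*h^2 - h - 1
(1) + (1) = 2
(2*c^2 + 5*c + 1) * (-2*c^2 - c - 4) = -4*c^4 - 12*c^3 - 15*c^2 - 21*c - 4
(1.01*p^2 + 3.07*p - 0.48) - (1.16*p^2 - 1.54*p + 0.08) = -0.15*p^2 + 4.61*p - 0.56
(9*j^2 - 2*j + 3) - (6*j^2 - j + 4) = 3*j^2 - j - 1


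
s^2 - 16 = (s - 4)*(s + 4)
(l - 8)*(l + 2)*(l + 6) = l^3 - 52*l - 96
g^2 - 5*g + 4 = (g - 4)*(g - 1)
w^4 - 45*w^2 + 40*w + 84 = (w - 6)*(w - 2)*(w + 1)*(w + 7)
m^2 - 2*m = m*(m - 2)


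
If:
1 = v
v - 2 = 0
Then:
No Solution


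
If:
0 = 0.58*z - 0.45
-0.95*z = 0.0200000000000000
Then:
No Solution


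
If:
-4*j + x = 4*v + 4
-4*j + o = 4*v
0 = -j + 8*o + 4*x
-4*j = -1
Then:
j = 1/4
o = -21/16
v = -37/64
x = 43/16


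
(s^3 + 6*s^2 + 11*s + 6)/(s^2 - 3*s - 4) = (s^2 + 5*s + 6)/(s - 4)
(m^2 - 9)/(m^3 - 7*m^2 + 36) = (m + 3)/(m^2 - 4*m - 12)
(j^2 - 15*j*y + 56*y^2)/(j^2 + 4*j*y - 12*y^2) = (j^2 - 15*j*y + 56*y^2)/(j^2 + 4*j*y - 12*y^2)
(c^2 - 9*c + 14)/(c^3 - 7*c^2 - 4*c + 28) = 1/(c + 2)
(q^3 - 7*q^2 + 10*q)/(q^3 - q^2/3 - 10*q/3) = 3*(q - 5)/(3*q + 5)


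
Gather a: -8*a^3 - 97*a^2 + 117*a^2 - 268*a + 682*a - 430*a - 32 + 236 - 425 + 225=-8*a^3 + 20*a^2 - 16*a + 4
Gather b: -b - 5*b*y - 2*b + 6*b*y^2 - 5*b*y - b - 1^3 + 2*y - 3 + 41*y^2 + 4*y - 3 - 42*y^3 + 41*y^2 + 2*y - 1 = b*(6*y^2 - 10*y - 4) - 42*y^3 + 82*y^2 + 8*y - 8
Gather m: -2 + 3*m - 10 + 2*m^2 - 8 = 2*m^2 + 3*m - 20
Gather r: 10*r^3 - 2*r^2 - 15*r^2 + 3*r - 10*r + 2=10*r^3 - 17*r^2 - 7*r + 2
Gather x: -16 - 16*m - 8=-16*m - 24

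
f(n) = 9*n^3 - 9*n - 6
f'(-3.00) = 234.00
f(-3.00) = -222.00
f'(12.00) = 3879.00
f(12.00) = 15438.00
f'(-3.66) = 352.68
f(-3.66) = -414.31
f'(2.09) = 108.94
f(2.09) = 57.35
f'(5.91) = 934.06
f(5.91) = 1798.64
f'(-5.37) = 769.60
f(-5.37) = -1351.36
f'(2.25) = 127.69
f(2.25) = 76.27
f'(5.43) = 787.09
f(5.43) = 1386.06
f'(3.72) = 364.64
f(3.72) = 423.83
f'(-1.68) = 67.20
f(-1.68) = -33.55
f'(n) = 27*n^2 - 9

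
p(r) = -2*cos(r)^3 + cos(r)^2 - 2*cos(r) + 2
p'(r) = 6*sin(r)*cos(r)^2 - 2*sin(r)*cos(r) + 2*sin(r)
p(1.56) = 1.98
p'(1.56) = 1.98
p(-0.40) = -0.56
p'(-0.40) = -2.04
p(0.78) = 0.36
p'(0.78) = 2.54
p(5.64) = 0.02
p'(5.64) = -2.54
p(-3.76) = 5.38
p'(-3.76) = 4.41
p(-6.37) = -0.98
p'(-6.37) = -0.52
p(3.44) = 6.57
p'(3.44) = -2.76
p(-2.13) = 3.64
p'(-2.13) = -4.03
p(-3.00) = 6.90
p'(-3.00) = -1.39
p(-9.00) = 6.17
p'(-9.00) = -3.63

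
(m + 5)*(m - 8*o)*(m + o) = m^3 - 7*m^2*o + 5*m^2 - 8*m*o^2 - 35*m*o - 40*o^2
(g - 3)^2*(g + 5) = g^3 - g^2 - 21*g + 45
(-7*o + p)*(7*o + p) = -49*o^2 + p^2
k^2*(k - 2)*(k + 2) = k^4 - 4*k^2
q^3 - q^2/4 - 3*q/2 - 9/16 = (q - 3/2)*(q + 1/2)*(q + 3/4)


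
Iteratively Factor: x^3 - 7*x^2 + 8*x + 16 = (x - 4)*(x^2 - 3*x - 4) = (x - 4)*(x + 1)*(x - 4)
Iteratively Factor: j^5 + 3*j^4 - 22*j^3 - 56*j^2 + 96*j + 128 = (j + 1)*(j^4 + 2*j^3 - 24*j^2 - 32*j + 128) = (j - 4)*(j + 1)*(j^3 + 6*j^2 - 32) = (j - 4)*(j + 1)*(j + 4)*(j^2 + 2*j - 8) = (j - 4)*(j + 1)*(j + 4)^2*(j - 2)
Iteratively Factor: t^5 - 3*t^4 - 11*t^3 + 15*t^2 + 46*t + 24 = (t + 1)*(t^4 - 4*t^3 - 7*t^2 + 22*t + 24) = (t + 1)^2*(t^3 - 5*t^2 - 2*t + 24) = (t - 3)*(t + 1)^2*(t^2 - 2*t - 8) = (t - 3)*(t + 1)^2*(t + 2)*(t - 4)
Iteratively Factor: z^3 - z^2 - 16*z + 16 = (z - 4)*(z^2 + 3*z - 4) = (z - 4)*(z - 1)*(z + 4)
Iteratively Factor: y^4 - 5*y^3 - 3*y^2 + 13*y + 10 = (y + 1)*(y^3 - 6*y^2 + 3*y + 10) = (y - 2)*(y + 1)*(y^2 - 4*y - 5) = (y - 5)*(y - 2)*(y + 1)*(y + 1)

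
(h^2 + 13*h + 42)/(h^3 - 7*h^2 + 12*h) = (h^2 + 13*h + 42)/(h*(h^2 - 7*h + 12))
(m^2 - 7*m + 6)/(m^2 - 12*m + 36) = (m - 1)/(m - 6)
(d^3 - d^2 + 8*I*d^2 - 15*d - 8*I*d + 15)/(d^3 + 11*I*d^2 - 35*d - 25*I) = (d^2 + d*(-1 + 3*I) - 3*I)/(d^2 + 6*I*d - 5)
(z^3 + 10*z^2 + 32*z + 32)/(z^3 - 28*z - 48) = (z + 4)/(z - 6)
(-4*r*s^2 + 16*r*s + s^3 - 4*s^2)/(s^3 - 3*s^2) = (-4*r*s + 16*r + s^2 - 4*s)/(s*(s - 3))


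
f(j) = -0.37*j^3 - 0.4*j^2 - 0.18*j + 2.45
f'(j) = -1.11*j^2 - 0.8*j - 0.18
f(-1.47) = 3.03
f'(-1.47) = -1.40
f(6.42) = -113.10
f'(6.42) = -51.07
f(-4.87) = 36.58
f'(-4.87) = -22.61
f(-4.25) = 24.39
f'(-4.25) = -16.83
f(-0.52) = 2.49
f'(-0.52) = -0.06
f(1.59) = -0.33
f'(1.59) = -4.26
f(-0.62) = 2.50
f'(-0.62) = -0.11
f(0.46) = 2.25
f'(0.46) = -0.78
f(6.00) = -92.95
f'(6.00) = -44.94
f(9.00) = -301.30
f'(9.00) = -97.29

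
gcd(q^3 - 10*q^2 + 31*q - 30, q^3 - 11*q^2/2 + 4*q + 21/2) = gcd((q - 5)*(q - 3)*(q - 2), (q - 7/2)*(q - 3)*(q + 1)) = q - 3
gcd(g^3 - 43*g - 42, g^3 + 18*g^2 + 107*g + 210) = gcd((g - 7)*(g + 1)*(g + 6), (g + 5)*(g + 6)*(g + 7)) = g + 6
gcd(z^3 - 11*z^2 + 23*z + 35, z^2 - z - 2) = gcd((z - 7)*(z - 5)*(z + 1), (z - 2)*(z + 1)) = z + 1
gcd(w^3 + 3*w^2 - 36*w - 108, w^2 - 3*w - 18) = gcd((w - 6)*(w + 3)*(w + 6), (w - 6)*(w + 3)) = w^2 - 3*w - 18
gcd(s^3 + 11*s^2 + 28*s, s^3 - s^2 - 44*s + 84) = s + 7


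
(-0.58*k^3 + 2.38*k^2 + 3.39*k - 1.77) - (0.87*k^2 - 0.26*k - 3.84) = -0.58*k^3 + 1.51*k^2 + 3.65*k + 2.07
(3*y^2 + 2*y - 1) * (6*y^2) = 18*y^4 + 12*y^3 - 6*y^2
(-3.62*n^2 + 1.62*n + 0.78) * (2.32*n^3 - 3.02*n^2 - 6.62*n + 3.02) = -8.3984*n^5 + 14.6908*n^4 + 20.8816*n^3 - 24.0124*n^2 - 0.2712*n + 2.3556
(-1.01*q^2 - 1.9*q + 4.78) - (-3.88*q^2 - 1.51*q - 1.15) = 2.87*q^2 - 0.39*q + 5.93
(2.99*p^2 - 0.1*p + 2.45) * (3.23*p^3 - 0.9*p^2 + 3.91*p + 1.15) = 9.6577*p^5 - 3.014*p^4 + 19.6944*p^3 + 0.8425*p^2 + 9.4645*p + 2.8175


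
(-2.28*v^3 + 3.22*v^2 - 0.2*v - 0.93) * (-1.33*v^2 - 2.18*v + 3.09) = 3.0324*v^5 + 0.687799999999999*v^4 - 13.7988*v^3 + 11.6227*v^2 + 1.4094*v - 2.8737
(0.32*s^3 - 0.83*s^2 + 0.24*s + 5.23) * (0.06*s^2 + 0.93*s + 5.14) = 0.0192*s^5 + 0.2478*s^4 + 0.8873*s^3 - 3.7292*s^2 + 6.0975*s + 26.8822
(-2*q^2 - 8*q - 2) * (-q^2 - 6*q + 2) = 2*q^4 + 20*q^3 + 46*q^2 - 4*q - 4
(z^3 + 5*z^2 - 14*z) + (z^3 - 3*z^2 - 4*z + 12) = 2*z^3 + 2*z^2 - 18*z + 12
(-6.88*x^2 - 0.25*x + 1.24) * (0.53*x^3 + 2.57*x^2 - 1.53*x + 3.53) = -3.6464*x^5 - 17.8141*x^4 + 10.5411*x^3 - 20.7171*x^2 - 2.7797*x + 4.3772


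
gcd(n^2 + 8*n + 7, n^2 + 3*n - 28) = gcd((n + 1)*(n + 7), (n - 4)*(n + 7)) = n + 7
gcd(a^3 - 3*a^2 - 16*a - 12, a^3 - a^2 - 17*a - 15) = a + 1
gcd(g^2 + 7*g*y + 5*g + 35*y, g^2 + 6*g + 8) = 1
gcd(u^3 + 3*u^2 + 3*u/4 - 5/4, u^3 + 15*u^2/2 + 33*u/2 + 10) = u^2 + 7*u/2 + 5/2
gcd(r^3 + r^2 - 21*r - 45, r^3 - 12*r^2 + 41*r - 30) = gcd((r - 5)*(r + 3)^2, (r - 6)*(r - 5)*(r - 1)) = r - 5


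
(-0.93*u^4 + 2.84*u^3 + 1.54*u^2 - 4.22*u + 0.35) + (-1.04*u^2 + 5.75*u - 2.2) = -0.93*u^4 + 2.84*u^3 + 0.5*u^2 + 1.53*u - 1.85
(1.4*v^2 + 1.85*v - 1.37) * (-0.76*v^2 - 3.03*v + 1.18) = -1.064*v^4 - 5.648*v^3 - 2.9123*v^2 + 6.3341*v - 1.6166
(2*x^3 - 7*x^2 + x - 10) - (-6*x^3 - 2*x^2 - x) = 8*x^3 - 5*x^2 + 2*x - 10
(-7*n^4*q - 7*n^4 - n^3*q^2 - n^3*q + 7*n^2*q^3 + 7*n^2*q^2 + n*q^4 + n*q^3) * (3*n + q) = -21*n^5*q - 21*n^5 - 10*n^4*q^2 - 10*n^4*q + 20*n^3*q^3 + 20*n^3*q^2 + 10*n^2*q^4 + 10*n^2*q^3 + n*q^5 + n*q^4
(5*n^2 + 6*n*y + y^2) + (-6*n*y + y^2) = 5*n^2 + 2*y^2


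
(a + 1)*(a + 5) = a^2 + 6*a + 5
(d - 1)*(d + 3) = d^2 + 2*d - 3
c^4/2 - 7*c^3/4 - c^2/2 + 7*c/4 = c*(c/2 + 1/2)*(c - 7/2)*(c - 1)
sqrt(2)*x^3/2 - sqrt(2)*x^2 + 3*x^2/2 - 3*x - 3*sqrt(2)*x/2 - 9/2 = (x - 3)*(x + 3*sqrt(2)/2)*(sqrt(2)*x/2 + sqrt(2)/2)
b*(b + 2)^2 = b^3 + 4*b^2 + 4*b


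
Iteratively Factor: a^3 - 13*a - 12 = (a - 4)*(a^2 + 4*a + 3) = (a - 4)*(a + 1)*(a + 3)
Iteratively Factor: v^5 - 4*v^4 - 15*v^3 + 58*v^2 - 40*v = (v - 5)*(v^4 + v^3 - 10*v^2 + 8*v) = (v - 5)*(v - 1)*(v^3 + 2*v^2 - 8*v) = (v - 5)*(v - 1)*(v + 4)*(v^2 - 2*v) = (v - 5)*(v - 2)*(v - 1)*(v + 4)*(v)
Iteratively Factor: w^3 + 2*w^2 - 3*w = (w - 1)*(w^2 + 3*w) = (w - 1)*(w + 3)*(w)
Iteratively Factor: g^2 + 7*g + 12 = (g + 4)*(g + 3)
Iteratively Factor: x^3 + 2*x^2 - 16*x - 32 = (x + 2)*(x^2 - 16) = (x - 4)*(x + 2)*(x + 4)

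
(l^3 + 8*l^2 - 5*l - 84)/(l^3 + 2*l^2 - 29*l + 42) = (l + 4)/(l - 2)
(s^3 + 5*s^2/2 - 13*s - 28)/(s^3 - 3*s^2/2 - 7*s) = (s + 4)/s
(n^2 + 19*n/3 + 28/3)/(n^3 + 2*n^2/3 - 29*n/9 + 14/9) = 3*(n + 4)/(3*n^2 - 5*n + 2)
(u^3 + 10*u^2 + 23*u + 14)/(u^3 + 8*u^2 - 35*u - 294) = (u^2 + 3*u + 2)/(u^2 + u - 42)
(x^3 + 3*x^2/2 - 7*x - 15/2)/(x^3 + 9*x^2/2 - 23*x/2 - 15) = (x + 3)/(x + 6)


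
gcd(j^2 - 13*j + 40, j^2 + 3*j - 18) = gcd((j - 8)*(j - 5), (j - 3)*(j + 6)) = 1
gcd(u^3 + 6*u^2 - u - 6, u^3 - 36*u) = u + 6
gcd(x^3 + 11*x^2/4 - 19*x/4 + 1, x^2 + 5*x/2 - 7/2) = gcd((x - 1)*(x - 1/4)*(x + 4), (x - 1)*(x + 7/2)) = x - 1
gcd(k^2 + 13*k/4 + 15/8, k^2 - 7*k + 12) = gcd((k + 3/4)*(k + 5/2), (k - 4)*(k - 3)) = 1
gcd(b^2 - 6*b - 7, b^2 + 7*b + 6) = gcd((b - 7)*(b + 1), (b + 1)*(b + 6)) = b + 1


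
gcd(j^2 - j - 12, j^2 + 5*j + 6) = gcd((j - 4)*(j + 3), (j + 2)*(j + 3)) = j + 3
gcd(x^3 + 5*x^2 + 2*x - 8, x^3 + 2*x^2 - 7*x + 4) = x^2 + 3*x - 4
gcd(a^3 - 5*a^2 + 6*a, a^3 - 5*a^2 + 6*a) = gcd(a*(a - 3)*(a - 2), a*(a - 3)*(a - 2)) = a^3 - 5*a^2 + 6*a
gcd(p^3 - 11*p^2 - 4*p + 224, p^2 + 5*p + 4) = p + 4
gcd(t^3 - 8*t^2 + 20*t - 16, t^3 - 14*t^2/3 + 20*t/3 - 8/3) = t^2 - 4*t + 4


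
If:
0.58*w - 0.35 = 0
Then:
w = 0.60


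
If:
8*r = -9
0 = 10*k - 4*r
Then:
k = -9/20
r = -9/8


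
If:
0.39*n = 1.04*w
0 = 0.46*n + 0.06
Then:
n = -0.13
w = -0.05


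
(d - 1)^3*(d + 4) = d^4 + d^3 - 9*d^2 + 11*d - 4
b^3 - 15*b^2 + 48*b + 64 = (b - 8)^2*(b + 1)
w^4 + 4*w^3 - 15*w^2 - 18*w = w*(w - 3)*(w + 1)*(w + 6)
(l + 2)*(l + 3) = l^2 + 5*l + 6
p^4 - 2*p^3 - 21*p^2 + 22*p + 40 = (p - 5)*(p - 2)*(p + 1)*(p + 4)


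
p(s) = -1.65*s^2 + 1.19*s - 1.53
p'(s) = 1.19 - 3.3*s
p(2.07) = -6.14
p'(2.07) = -5.64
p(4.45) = -28.91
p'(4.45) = -13.50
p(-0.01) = -1.54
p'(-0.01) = 1.22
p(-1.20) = -5.33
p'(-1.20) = 5.15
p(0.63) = -1.44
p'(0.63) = -0.89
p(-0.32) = -2.08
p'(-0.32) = 2.25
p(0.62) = -1.43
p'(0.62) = -0.86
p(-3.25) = -22.83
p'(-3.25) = 11.92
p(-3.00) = -19.95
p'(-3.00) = 11.09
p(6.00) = -53.79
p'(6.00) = -18.61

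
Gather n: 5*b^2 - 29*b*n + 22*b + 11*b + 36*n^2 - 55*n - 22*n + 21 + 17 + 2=5*b^2 + 33*b + 36*n^2 + n*(-29*b - 77) + 40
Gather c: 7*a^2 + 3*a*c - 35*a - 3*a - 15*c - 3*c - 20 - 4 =7*a^2 - 38*a + c*(3*a - 18) - 24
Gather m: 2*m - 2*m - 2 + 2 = 0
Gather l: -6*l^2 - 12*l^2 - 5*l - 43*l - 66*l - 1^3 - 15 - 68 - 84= -18*l^2 - 114*l - 168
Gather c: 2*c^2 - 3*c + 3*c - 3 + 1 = 2*c^2 - 2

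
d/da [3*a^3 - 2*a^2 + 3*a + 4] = 9*a^2 - 4*a + 3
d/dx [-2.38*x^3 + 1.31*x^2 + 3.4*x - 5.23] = -7.14*x^2 + 2.62*x + 3.4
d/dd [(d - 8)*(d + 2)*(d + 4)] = 3*d^2 - 4*d - 40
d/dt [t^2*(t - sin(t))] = t*(-t*cos(t) + 3*t - 2*sin(t))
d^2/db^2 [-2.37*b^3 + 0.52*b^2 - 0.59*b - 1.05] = 1.04 - 14.22*b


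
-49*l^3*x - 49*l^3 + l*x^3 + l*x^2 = (-7*l + x)*(7*l + x)*(l*x + l)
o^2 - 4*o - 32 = (o - 8)*(o + 4)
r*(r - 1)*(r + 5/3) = r^3 + 2*r^2/3 - 5*r/3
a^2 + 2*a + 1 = (a + 1)^2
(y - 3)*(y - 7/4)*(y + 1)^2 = y^4 - 11*y^3/4 - 13*y^2/4 + 23*y/4 + 21/4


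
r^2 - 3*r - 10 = (r - 5)*(r + 2)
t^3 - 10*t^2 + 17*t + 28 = (t - 7)*(t - 4)*(t + 1)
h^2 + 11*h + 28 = (h + 4)*(h + 7)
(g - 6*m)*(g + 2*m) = g^2 - 4*g*m - 12*m^2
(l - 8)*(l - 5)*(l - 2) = l^3 - 15*l^2 + 66*l - 80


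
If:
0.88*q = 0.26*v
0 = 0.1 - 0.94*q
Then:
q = 0.11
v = 0.36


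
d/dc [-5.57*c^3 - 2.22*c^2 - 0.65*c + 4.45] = -16.71*c^2 - 4.44*c - 0.65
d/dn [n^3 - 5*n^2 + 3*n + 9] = 3*n^2 - 10*n + 3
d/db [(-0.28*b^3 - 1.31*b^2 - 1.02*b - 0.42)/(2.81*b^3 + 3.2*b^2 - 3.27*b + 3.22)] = (2.7851*b^4 + 7.5636*b^3 + 8.3835*b^2 - 5.7484*b - 4.6578)/(7.8961*b^6 + 17.984*b^5 - 8.1374*b^4 - 2.8316*b^3 + 31.3009*b^2 - 21.0588*b + 10.3684)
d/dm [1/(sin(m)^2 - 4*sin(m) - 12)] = 2*(2 - sin(m))*cos(m)/((sin(m) - 6)^2*(sin(m) + 2)^2)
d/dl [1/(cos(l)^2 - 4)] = 2*sin(l)*cos(l)/(cos(l)^2 - 4)^2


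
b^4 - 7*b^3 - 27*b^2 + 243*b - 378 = (b - 7)*(b - 3)^2*(b + 6)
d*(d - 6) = d^2 - 6*d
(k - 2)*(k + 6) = k^2 + 4*k - 12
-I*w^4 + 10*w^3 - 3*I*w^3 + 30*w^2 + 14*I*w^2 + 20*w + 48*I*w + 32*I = (w + 2)*(w + 2*I)*(w + 8*I)*(-I*w - I)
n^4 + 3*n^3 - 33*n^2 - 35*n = n*(n - 5)*(n + 1)*(n + 7)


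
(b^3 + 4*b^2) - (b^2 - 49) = b^3 + 3*b^2 + 49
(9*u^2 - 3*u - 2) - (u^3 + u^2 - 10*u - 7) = -u^3 + 8*u^2 + 7*u + 5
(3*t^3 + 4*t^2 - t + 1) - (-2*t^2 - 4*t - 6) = 3*t^3 + 6*t^2 + 3*t + 7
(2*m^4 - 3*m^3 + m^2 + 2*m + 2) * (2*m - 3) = 4*m^5 - 12*m^4 + 11*m^3 + m^2 - 2*m - 6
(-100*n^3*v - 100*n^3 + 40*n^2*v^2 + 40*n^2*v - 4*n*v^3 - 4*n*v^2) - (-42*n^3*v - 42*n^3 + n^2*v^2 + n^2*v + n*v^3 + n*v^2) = -58*n^3*v - 58*n^3 + 39*n^2*v^2 + 39*n^2*v - 5*n*v^3 - 5*n*v^2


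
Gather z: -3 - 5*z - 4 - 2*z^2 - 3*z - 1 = -2*z^2 - 8*z - 8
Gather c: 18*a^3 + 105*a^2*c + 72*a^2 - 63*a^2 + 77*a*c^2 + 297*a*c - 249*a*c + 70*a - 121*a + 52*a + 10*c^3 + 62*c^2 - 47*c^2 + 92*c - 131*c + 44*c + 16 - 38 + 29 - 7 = 18*a^3 + 9*a^2 + a + 10*c^3 + c^2*(77*a + 15) + c*(105*a^2 + 48*a + 5)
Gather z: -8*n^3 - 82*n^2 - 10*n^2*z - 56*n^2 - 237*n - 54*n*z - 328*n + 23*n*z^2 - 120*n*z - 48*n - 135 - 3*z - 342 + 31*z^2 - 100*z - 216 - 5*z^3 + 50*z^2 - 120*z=-8*n^3 - 138*n^2 - 613*n - 5*z^3 + z^2*(23*n + 81) + z*(-10*n^2 - 174*n - 223) - 693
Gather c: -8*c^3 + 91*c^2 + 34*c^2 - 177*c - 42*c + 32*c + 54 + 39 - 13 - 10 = -8*c^3 + 125*c^2 - 187*c + 70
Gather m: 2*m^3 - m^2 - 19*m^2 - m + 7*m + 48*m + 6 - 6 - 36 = 2*m^3 - 20*m^2 + 54*m - 36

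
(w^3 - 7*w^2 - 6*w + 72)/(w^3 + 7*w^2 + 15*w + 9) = (w^2 - 10*w + 24)/(w^2 + 4*w + 3)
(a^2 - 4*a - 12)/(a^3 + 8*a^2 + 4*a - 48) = (a^2 - 4*a - 12)/(a^3 + 8*a^2 + 4*a - 48)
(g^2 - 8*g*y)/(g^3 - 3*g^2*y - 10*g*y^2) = (-g + 8*y)/(-g^2 + 3*g*y + 10*y^2)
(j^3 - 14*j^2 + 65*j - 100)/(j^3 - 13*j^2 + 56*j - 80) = (j - 5)/(j - 4)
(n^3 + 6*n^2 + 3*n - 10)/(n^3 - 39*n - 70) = (n - 1)/(n - 7)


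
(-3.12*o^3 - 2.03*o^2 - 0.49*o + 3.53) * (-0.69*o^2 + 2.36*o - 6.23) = 2.1528*o^5 - 5.9625*o^4 + 14.9849*o^3 + 9.0548*o^2 + 11.3835*o - 21.9919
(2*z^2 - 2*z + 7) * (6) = 12*z^2 - 12*z + 42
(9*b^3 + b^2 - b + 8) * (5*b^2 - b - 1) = 45*b^5 - 4*b^4 - 15*b^3 + 40*b^2 - 7*b - 8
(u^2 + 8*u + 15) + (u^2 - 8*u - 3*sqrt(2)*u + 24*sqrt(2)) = 2*u^2 - 3*sqrt(2)*u + 15 + 24*sqrt(2)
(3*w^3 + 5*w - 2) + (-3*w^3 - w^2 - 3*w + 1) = -w^2 + 2*w - 1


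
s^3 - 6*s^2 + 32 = (s - 4)^2*(s + 2)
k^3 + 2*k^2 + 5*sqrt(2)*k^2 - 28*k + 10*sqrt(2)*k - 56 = (k + 2)*(k - 2*sqrt(2))*(k + 7*sqrt(2))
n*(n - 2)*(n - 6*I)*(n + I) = n^4 - 2*n^3 - 5*I*n^3 + 6*n^2 + 10*I*n^2 - 12*n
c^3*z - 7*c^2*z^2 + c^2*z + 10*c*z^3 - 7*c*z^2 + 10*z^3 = (c - 5*z)*(c - 2*z)*(c*z + z)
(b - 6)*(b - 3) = b^2 - 9*b + 18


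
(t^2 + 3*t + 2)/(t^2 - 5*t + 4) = (t^2 + 3*t + 2)/(t^2 - 5*t + 4)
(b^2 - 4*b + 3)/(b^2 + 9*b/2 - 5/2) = 2*(b^2 - 4*b + 3)/(2*b^2 + 9*b - 5)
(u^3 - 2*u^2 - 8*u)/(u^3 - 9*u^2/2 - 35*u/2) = 2*(-u^2 + 2*u + 8)/(-2*u^2 + 9*u + 35)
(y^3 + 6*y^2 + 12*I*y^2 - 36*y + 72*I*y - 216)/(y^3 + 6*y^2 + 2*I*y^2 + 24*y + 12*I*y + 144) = (y + 6*I)/(y - 4*I)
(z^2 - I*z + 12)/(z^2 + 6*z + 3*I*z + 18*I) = (z - 4*I)/(z + 6)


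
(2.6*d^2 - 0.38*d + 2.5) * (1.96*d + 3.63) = 5.096*d^3 + 8.6932*d^2 + 3.5206*d + 9.075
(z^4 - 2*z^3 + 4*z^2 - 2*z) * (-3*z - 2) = -3*z^5 + 4*z^4 - 8*z^3 - 2*z^2 + 4*z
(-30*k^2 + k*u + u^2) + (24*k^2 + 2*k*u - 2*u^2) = -6*k^2 + 3*k*u - u^2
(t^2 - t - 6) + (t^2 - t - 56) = 2*t^2 - 2*t - 62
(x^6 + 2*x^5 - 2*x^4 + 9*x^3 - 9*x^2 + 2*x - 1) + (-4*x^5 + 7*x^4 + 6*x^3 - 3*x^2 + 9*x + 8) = x^6 - 2*x^5 + 5*x^4 + 15*x^3 - 12*x^2 + 11*x + 7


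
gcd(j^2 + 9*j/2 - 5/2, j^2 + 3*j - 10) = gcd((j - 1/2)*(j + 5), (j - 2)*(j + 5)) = j + 5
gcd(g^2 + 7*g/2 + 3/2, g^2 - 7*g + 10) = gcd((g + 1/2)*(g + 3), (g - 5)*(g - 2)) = 1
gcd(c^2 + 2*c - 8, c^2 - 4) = c - 2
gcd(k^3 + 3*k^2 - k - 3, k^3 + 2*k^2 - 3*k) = k^2 + 2*k - 3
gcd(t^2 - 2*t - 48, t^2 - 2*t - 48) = t^2 - 2*t - 48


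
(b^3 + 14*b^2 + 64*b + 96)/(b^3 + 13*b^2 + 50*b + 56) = (b^2 + 10*b + 24)/(b^2 + 9*b + 14)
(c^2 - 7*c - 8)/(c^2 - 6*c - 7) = (c - 8)/(c - 7)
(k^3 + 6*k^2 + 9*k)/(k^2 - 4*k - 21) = k*(k + 3)/(k - 7)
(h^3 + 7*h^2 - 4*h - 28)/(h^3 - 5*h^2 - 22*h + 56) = (h^2 + 9*h + 14)/(h^2 - 3*h - 28)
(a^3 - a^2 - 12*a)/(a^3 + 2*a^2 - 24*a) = (a + 3)/(a + 6)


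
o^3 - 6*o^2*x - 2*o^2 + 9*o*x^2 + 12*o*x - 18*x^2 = (o - 2)*(o - 3*x)^2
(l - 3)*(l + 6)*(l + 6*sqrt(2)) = l^3 + 3*l^2 + 6*sqrt(2)*l^2 - 18*l + 18*sqrt(2)*l - 108*sqrt(2)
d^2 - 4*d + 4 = (d - 2)^2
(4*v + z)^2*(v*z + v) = 16*v^3*z + 16*v^3 + 8*v^2*z^2 + 8*v^2*z + v*z^3 + v*z^2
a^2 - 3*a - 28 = (a - 7)*(a + 4)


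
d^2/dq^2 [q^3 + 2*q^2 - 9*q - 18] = 6*q + 4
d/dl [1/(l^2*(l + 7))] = (-3*l - 14)/(l^3*(l^2 + 14*l + 49))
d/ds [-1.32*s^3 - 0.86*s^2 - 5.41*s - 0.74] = -3.96*s^2 - 1.72*s - 5.41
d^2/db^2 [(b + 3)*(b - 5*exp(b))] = -5*b*exp(b) - 25*exp(b) + 2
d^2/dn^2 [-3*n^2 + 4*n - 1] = -6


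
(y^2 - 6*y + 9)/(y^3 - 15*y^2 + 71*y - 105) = (y - 3)/(y^2 - 12*y + 35)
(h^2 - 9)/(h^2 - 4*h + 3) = (h + 3)/(h - 1)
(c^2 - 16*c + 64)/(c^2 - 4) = (c^2 - 16*c + 64)/(c^2 - 4)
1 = 1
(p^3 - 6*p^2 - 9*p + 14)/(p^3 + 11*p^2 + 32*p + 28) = (p^2 - 8*p + 7)/(p^2 + 9*p + 14)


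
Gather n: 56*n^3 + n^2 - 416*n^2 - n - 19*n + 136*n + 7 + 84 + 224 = 56*n^3 - 415*n^2 + 116*n + 315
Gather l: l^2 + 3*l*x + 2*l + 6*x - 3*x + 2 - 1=l^2 + l*(3*x + 2) + 3*x + 1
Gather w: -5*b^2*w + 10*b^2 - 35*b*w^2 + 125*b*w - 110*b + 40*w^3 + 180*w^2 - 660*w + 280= 10*b^2 - 110*b + 40*w^3 + w^2*(180 - 35*b) + w*(-5*b^2 + 125*b - 660) + 280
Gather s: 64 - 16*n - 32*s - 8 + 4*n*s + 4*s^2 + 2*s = -16*n + 4*s^2 + s*(4*n - 30) + 56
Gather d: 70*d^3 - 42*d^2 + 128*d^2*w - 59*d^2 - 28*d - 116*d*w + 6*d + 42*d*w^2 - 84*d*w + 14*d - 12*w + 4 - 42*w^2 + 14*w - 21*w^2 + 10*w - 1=70*d^3 + d^2*(128*w - 101) + d*(42*w^2 - 200*w - 8) - 63*w^2 + 12*w + 3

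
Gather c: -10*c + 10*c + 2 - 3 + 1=0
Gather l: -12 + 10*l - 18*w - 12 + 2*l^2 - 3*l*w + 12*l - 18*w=2*l^2 + l*(22 - 3*w) - 36*w - 24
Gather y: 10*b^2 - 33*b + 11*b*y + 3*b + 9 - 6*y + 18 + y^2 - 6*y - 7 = 10*b^2 - 30*b + y^2 + y*(11*b - 12) + 20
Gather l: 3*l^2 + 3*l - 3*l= 3*l^2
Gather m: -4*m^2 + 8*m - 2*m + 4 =-4*m^2 + 6*m + 4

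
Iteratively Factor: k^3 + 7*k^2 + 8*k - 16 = (k - 1)*(k^2 + 8*k + 16) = (k - 1)*(k + 4)*(k + 4)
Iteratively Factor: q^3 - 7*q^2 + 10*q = (q - 2)*(q^2 - 5*q) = q*(q - 2)*(q - 5)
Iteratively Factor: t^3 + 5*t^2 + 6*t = (t + 3)*(t^2 + 2*t) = (t + 2)*(t + 3)*(t)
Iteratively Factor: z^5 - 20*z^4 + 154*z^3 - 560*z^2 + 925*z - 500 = (z - 5)*(z^4 - 15*z^3 + 79*z^2 - 165*z + 100) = (z - 5)*(z - 1)*(z^3 - 14*z^2 + 65*z - 100) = (z - 5)*(z - 4)*(z - 1)*(z^2 - 10*z + 25) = (z - 5)^2*(z - 4)*(z - 1)*(z - 5)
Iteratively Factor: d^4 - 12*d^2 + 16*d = (d + 4)*(d^3 - 4*d^2 + 4*d) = d*(d + 4)*(d^2 - 4*d + 4) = d*(d - 2)*(d + 4)*(d - 2)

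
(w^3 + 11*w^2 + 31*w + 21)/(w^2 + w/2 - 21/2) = 2*(w^3 + 11*w^2 + 31*w + 21)/(2*w^2 + w - 21)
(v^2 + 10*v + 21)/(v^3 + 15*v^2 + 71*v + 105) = 1/(v + 5)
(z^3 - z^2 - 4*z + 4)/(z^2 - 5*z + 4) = (z^2 - 4)/(z - 4)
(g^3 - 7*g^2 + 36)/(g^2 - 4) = (g^2 - 9*g + 18)/(g - 2)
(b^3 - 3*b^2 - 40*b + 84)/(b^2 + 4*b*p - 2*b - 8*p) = (b^2 - b - 42)/(b + 4*p)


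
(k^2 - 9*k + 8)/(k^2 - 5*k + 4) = (k - 8)/(k - 4)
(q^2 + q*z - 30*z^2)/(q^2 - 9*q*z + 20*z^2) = (-q - 6*z)/(-q + 4*z)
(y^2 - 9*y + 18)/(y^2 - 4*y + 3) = (y - 6)/(y - 1)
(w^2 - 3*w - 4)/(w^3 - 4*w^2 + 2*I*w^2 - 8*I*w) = (w + 1)/(w*(w + 2*I))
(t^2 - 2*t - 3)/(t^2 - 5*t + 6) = (t + 1)/(t - 2)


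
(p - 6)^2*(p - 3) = p^3 - 15*p^2 + 72*p - 108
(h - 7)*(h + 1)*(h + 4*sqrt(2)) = h^3 - 6*h^2 + 4*sqrt(2)*h^2 - 24*sqrt(2)*h - 7*h - 28*sqrt(2)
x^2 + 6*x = x*(x + 6)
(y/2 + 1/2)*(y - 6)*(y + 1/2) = y^3/2 - 9*y^2/4 - 17*y/4 - 3/2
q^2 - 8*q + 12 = (q - 6)*(q - 2)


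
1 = 1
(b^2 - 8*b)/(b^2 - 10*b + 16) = b/(b - 2)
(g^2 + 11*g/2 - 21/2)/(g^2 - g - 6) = (-g^2 - 11*g/2 + 21/2)/(-g^2 + g + 6)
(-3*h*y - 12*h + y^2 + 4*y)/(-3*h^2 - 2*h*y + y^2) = (y + 4)/(h + y)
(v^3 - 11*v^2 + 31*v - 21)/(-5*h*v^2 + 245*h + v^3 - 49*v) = (v^2 - 4*v + 3)/(-5*h*v - 35*h + v^2 + 7*v)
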